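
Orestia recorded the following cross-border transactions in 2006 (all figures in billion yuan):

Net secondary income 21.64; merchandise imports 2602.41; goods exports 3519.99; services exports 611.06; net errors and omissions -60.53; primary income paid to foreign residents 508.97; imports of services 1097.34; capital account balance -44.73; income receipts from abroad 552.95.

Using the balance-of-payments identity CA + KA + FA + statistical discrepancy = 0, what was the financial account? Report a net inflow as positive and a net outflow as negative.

Goods balance = 3519.99 - 2602.41 = 917.58
Services balance = 611.06 - 1097.34 = -486.28
Trade balance (goods + services) = 917.58 + (-486.28) = 431.30
Net primary income = 552.95 - 508.97 = 43.98
Net secondary income = 21.64
Current account = 431.30 + 43.98 + 21.64 = 496.92
Financial account = -(496.92 + (-44.73) + (-60.53)) = -391.66

-391.66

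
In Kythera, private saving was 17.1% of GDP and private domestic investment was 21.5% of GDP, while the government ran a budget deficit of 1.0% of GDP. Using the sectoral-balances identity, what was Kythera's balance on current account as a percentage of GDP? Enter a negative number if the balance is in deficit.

-5.4

By the sectoral-balances identity, CA = (S_private - I) + (T - G).
Private balance = 17.1 - 21.5 = -4.4
Government balance (T - G) = -1.0
CA = -4.4 + (-1.0) = -5.4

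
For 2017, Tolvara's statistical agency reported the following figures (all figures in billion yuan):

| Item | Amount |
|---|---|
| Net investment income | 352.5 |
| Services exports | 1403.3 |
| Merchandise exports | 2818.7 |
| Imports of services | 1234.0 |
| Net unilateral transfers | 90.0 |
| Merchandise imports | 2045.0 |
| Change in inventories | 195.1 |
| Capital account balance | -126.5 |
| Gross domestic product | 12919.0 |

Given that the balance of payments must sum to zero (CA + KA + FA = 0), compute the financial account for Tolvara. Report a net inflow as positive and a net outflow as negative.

Goods balance = 2818.7 - 2045.0 = 773.7
Services balance = 1403.3 - 1234.0 = 169.3
Trade balance (goods + services) = 773.7 + 169.3 = 943.0
Net primary income = 352.5
Net secondary income = 90.0
Current account = 943.0 + 352.5 + 90.0 = 1385.5
Financial account = -(1385.5 + (-126.5)) = -1259.0

-1259.0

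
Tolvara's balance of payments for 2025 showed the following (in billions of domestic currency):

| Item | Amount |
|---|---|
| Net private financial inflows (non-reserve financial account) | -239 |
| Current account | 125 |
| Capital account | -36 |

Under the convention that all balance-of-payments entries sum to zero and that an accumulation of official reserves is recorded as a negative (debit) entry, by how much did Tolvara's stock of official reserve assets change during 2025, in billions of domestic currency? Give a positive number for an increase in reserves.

-150

Official reserve transactions balance = -(125 + (-36) + (-239)) = 150
An accumulation of reserves is recorded as a debit (negative entry), so the change in the stock of reserves is the negative of that balance.
Change in official reserves = -(150) = -150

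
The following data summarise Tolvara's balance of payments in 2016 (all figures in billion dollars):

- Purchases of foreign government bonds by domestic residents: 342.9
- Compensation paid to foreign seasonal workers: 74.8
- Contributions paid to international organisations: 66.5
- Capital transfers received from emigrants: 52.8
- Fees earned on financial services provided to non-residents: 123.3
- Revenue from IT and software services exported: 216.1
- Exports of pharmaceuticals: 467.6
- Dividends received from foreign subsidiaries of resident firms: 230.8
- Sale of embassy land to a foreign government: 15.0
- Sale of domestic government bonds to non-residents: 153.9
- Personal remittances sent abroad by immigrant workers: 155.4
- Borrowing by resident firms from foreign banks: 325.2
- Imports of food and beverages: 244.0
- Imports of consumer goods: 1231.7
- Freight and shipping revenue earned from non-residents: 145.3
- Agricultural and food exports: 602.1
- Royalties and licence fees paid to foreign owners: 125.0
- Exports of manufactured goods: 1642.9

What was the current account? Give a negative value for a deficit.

Goods: 1642.9 + 602.1 - 1231.7 - 244.0 + 467.6 = 1236.9
Services: 123.3 - 125.0 + 145.3 + 216.1 = 359.7
Primary income: 230.8 - 74.8 = 156.0
Secondary income: -155.4 - 66.5 = -221.9
Current account = 1236.9 + 359.7 + 156.0 + (-221.9) = 1530.7
(Excluded from the current account — financial account: purchases of foreign government bonds by domestic residents 342.9, sale of domestic government bonds to non-residents 153.9, borrowing by resident firms from foreign banks 325.2; capital account: capital transfers received from emigrants 52.8, sale of embassy land to a foreign government 15.0.)

1530.7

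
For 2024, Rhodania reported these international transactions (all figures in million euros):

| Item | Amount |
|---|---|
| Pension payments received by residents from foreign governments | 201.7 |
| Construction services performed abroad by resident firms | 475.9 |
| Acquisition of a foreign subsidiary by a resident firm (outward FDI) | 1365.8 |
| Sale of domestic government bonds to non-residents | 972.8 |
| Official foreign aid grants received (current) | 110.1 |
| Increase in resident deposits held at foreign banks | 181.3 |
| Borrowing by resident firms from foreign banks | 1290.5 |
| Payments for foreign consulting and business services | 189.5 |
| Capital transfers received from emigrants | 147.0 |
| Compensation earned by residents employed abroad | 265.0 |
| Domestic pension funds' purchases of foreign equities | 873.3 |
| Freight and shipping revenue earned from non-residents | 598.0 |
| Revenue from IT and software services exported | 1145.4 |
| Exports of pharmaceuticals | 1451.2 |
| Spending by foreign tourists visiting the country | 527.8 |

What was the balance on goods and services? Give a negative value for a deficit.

4008.8

Goods: 1451.2
Services: 475.9 + 598.0 - 189.5 + 1145.4 + 527.8 = 2557.6
Trade balance = 1451.2 + 2557.6 = 4008.8
(Excluded from the trade balance — secondary income: pension payments received by residents from foreign governments 201.7, official foreign aid grants received (current) 110.1; financial account: acquisition of a foreign subsidiary by a resident firm (outward FDI) 1365.8, sale of domestic government bonds to non-residents 972.8, increase in resident deposits held at foreign banks 181.3, borrowing by resident firms from foreign banks 1290.5, domestic pension funds' purchases of foreign equities 873.3; capital account: capital transfers received from emigrants 147.0; primary income: compensation earned by residents employed abroad 265.0.)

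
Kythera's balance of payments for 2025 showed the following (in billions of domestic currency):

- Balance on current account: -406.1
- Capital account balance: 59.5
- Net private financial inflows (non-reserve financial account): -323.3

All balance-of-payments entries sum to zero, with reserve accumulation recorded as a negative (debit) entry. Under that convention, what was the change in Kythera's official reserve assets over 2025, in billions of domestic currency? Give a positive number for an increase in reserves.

-669.9

Official reserve transactions balance = -((-406.1) + 59.5 + (-323.3)) = 669.9
An accumulation of reserves is recorded as a debit (negative entry), so the change in the stock of reserves is the negative of that balance.
Change in official reserves = -(669.9) = -669.9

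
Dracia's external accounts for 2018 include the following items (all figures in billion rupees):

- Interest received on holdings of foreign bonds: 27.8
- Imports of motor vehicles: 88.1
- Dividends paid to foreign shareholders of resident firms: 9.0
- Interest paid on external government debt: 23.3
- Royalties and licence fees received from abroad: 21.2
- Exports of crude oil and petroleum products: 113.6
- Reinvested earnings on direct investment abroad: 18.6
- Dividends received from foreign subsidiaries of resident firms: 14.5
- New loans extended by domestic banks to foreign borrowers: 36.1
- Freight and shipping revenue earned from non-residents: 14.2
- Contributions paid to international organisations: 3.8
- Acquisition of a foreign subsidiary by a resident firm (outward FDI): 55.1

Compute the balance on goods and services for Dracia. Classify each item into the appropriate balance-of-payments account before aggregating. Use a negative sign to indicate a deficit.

Goods: -88.1 + 113.6 = 25.5
Services: 21.2 + 14.2 = 35.4
Trade balance = 25.5 + 35.4 = 60.9
(Excluded from the trade balance — primary income: interest received on holdings of foreign bonds 27.8, dividends paid to foreign shareholders of resident firms 9.0, interest paid on external government debt 23.3, reinvested earnings on direct investment abroad 18.6, dividends received from foreign subsidiaries of resident firms 14.5; financial account: new loans extended by domestic banks to foreign borrowers 36.1, acquisition of a foreign subsidiary by a resident firm (outward FDI) 55.1; secondary income: contributions paid to international organisations 3.8.)

60.9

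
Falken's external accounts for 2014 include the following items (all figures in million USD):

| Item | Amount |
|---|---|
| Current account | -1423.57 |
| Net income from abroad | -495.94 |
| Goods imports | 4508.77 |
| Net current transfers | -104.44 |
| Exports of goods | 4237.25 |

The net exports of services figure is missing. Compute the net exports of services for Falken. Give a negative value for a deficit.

Current account = goods balance + services balance + net primary income + net secondary income
Sum of the known components = -871.90
Net exports of services = CA - (known components) = -1423.57 - (-871.90) = -551.67

-551.67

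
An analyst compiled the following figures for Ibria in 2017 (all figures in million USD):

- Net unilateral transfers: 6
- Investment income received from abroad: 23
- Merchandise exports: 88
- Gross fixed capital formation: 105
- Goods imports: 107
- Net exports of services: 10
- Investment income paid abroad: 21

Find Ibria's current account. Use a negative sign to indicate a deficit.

-1

Goods balance = 88 - 107 = -19
Services balance = 10
Trade balance (goods + services) = -19 + 10 = -9
Net primary income = 23 - 21 = 2
Net secondary income = 6
Current account = -9 + 2 + 6 = -1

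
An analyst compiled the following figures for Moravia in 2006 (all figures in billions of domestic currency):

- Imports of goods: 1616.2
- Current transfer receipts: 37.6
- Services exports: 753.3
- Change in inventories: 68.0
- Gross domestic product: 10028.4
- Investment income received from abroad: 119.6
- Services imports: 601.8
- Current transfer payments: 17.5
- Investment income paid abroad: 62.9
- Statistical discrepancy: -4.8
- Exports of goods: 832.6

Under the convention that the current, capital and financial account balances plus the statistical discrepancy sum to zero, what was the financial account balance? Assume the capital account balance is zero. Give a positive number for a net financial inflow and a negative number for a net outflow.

560.1

Goods balance = 832.6 - 1616.2 = -783.6
Services balance = 753.3 - 601.8 = 151.5
Trade balance (goods + services) = -783.6 + 151.5 = -632.1
Net primary income = 119.6 - 62.9 = 56.7
Net secondary income = 37.6 - 17.5 = 20.1
Current account = -632.1 + 56.7 + 20.1 = -555.3
Financial account = -(-555.3 + (-4.8)) = 560.1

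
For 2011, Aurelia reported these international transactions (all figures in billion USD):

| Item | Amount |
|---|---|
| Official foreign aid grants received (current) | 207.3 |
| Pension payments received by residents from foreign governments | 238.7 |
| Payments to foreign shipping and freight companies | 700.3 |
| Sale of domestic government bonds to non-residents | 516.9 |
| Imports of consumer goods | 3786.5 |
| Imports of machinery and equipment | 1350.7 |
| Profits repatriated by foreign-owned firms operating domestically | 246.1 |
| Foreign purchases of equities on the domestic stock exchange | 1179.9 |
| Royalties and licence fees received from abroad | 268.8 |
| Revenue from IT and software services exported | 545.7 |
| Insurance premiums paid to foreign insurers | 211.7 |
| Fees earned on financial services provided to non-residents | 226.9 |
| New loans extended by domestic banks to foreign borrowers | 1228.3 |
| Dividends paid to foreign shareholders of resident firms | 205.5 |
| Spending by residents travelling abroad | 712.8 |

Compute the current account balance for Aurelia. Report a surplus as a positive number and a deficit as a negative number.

-5726.2

Goods: -1350.7 - 3786.5 = -5137.2
Services: -700.3 - 211.7 + 226.9 + 545.7 + 268.8 - 712.8 = -583.4
Primary income: -246.1 - 205.5 = -451.6
Secondary income: 238.7 + 207.3 = 446.0
Current account = (-5137.2) + (-583.4) + (-451.6) + 446.0 = -5726.2
(Excluded from the current account — financial account: sale of domestic government bonds to non-residents 516.9, foreign purchases of equities on the domestic stock exchange 1179.9, new loans extended by domestic banks to foreign borrowers 1228.3.)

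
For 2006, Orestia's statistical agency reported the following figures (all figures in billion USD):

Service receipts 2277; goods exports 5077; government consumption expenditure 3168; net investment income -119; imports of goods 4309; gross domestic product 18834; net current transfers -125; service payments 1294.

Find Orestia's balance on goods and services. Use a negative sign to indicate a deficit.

1751

Goods balance = 5077 - 4309 = 768
Services balance = 2277 - 1294 = 983
Trade balance (goods + services) = 768 + 983 = 1751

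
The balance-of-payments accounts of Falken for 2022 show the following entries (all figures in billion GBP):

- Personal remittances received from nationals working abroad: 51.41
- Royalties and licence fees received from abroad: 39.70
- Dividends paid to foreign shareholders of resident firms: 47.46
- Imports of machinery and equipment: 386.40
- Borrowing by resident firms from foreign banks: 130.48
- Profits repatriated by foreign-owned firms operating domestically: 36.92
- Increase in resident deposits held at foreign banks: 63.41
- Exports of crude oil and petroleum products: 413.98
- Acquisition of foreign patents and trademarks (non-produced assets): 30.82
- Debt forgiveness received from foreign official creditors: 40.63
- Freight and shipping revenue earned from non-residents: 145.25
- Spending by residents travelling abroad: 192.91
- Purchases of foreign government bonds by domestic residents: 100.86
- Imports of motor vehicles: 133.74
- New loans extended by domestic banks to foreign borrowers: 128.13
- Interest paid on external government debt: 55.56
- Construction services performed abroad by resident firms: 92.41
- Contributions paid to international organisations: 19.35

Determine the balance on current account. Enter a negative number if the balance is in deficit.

-129.59

Goods: -386.40 - 133.74 + 413.98 = -106.16
Services: 145.25 + 92.41 - 192.91 + 39.70 = 84.45
Primary income: -47.46 - 36.92 - 55.56 = -139.94
Secondary income: -19.35 + 51.41 = 32.06
Current account = (-106.16) + 84.45 + (-139.94) + 32.06 = -129.59
(Excluded from the current account — financial account: borrowing by resident firms from foreign banks 130.48, increase in resident deposits held at foreign banks 63.41, purchases of foreign government bonds by domestic residents 100.86, new loans extended by domestic banks to foreign borrowers 128.13; capital account: acquisition of foreign patents and trademarks (non-produced assets) 30.82, debt forgiveness received from foreign official creditors 40.63.)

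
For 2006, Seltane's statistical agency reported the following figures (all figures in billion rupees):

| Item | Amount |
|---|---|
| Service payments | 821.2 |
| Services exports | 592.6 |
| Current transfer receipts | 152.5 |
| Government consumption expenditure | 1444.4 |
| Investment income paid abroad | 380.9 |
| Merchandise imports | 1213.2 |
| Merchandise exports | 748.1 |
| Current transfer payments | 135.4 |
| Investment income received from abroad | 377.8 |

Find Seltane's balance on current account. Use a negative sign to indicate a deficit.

-679.7

Goods balance = 748.1 - 1213.2 = -465.1
Services balance = 592.6 - 821.2 = -228.6
Trade balance (goods + services) = -465.1 + (-228.6) = -693.7
Net primary income = 377.8 - 380.9 = -3.1
Net secondary income = 152.5 - 135.4 = 17.1
Current account = -693.7 + (-3.1) + 17.1 = -679.7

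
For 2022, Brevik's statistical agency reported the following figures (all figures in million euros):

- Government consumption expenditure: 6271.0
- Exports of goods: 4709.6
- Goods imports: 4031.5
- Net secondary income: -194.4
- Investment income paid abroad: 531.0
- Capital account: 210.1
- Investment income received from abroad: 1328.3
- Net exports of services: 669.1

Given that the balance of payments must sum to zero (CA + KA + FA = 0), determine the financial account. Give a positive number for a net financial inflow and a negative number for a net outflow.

Goods balance = 4709.6 - 4031.5 = 678.1
Services balance = 669.1
Trade balance (goods + services) = 678.1 + 669.1 = 1347.2
Net primary income = 1328.3 - 531.0 = 797.3
Net secondary income = -194.4
Current account = 1347.2 + 797.3 + (-194.4) = 1950.1
Financial account = -(1950.1 + 210.1) = -2160.2

-2160.2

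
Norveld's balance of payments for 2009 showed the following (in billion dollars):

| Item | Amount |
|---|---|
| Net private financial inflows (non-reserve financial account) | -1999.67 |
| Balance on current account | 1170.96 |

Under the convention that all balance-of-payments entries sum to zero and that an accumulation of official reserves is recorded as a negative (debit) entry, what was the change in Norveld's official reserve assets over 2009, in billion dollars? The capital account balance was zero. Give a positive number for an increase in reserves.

-828.71

Official reserve transactions balance = -(1170.96 + (-1999.67)) = 828.71
An accumulation of reserves is recorded as a debit (negative entry), so the change in the stock of reserves is the negative of that balance.
Change in official reserves = -(828.71) = -828.71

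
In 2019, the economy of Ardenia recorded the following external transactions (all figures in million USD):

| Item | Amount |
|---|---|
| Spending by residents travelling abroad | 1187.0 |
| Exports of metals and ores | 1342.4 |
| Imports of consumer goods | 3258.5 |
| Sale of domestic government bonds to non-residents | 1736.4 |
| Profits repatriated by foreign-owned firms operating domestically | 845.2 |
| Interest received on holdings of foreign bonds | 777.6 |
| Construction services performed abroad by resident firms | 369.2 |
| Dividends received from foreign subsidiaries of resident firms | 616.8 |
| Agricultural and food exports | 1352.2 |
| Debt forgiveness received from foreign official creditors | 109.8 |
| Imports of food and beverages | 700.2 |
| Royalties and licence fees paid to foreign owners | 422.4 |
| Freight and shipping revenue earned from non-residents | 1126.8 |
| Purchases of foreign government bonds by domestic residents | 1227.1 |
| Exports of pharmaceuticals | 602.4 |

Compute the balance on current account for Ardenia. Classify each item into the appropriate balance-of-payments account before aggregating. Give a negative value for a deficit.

-225.9

Goods: 1352.2 + 1342.4 - 3258.5 - 700.2 + 602.4 = -661.7
Services: 369.2 - 1187.0 + 1126.8 - 422.4 = -113.4
Primary income: 777.6 + 616.8 - 845.2 = 549.2
Current account = (-661.7) + (-113.4) + 549.2 = -225.9
(Excluded from the current account — financial account: sale of domestic government bonds to non-residents 1736.4, purchases of foreign government bonds by domestic residents 1227.1; capital account: debt forgiveness received from foreign official creditors 109.8.)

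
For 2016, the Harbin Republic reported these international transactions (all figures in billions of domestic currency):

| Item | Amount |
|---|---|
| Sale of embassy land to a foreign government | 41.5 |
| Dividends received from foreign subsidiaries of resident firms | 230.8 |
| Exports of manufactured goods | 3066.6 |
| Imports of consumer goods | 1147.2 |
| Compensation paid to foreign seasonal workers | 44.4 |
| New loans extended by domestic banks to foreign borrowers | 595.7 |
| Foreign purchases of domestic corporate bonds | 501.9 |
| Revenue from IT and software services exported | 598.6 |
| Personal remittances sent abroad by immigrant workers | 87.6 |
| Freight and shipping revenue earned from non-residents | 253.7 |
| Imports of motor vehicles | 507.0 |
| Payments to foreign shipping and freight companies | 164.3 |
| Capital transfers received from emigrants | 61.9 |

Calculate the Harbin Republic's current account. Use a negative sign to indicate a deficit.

2199.2

Goods: -1147.2 - 507.0 + 3066.6 = 1412.4
Services: 253.7 - 164.3 + 598.6 = 688.0
Primary income: 230.8 - 44.4 = 186.4
Secondary income: -87.6
Current account = 1412.4 + 688.0 + 186.4 + (-87.6) = 2199.2
(Excluded from the current account — capital account: sale of embassy land to a foreign government 41.5, capital transfers received from emigrants 61.9; financial account: new loans extended by domestic banks to foreign borrowers 595.7, foreign purchases of domestic corporate bonds 501.9.)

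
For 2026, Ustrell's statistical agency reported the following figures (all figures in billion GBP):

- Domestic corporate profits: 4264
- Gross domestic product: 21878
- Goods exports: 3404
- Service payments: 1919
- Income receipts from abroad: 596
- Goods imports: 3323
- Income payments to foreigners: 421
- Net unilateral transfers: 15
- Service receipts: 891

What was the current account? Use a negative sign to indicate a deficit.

Goods balance = 3404 - 3323 = 81
Services balance = 891 - 1919 = -1028
Trade balance (goods + services) = 81 + (-1028) = -947
Net primary income = 596 - 421 = 175
Net secondary income = 15
Current account = -947 + 175 + 15 = -757

-757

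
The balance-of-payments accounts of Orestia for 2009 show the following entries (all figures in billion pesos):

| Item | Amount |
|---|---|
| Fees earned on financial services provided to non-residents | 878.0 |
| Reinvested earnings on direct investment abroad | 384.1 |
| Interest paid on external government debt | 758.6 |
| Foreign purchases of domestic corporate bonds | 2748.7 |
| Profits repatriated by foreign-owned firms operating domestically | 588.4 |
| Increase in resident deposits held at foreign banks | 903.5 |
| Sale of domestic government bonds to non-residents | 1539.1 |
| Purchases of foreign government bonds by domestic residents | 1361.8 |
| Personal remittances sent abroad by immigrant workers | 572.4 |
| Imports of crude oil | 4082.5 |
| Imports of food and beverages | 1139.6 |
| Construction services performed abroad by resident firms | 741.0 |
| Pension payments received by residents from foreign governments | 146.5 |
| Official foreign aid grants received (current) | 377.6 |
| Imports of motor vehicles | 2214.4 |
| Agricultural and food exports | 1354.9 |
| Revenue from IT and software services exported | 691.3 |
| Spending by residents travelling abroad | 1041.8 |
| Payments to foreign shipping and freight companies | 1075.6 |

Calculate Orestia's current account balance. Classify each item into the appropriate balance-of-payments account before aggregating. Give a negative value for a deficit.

-6899.9

Goods: 1354.9 - 4082.5 - 2214.4 - 1139.6 = -6081.6
Services: 741.0 - 1075.6 + 878.0 - 1041.8 + 691.3 = 192.9
Primary income: -758.6 + 384.1 - 588.4 = -962.9
Secondary income: -572.4 + 377.6 + 146.5 = -48.3
Current account = (-6081.6) + 192.9 + (-962.9) + (-48.3) = -6899.9
(Excluded from the current account — financial account: foreign purchases of domestic corporate bonds 2748.7, increase in resident deposits held at foreign banks 903.5, sale of domestic government bonds to non-residents 1539.1, purchases of foreign government bonds by domestic residents 1361.8.)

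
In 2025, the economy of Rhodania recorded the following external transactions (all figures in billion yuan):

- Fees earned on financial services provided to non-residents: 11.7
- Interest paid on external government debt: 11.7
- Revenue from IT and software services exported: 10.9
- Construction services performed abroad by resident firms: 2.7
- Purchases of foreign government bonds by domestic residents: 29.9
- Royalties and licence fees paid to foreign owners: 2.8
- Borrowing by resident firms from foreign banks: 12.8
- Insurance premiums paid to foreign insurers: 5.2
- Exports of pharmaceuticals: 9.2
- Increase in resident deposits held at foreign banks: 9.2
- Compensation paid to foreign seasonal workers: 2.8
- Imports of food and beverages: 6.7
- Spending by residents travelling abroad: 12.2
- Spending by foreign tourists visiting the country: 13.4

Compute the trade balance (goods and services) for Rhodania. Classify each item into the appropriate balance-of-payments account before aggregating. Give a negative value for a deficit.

21.0

Goods: -6.7 + 9.2 = 2.5
Services: 10.9 + 13.4 - 2.8 + 11.7 - 5.2 + 2.7 - 12.2 = 18.5
Trade balance = 2.5 + 18.5 = 21.0
(Excluded from the trade balance — primary income: interest paid on external government debt 11.7, compensation paid to foreign seasonal workers 2.8; financial account: purchases of foreign government bonds by domestic residents 29.9, borrowing by resident firms from foreign banks 12.8, increase in resident deposits held at foreign banks 9.2.)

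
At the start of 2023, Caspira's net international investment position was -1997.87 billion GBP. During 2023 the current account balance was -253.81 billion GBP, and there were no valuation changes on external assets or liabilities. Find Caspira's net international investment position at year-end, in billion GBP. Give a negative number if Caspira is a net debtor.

With no valuation effects, change in NIIP = current account = -253.81
End-of-year NIIP = -1997.87 + (-253.81) = -2251.68

-2251.68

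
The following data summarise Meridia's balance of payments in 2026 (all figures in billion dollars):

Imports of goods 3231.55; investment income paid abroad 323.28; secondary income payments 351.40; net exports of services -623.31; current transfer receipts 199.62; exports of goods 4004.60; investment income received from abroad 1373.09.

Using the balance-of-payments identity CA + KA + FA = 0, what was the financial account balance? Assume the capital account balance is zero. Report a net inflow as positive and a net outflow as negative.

Goods balance = 4004.60 - 3231.55 = 773.05
Services balance = -623.31
Trade balance (goods + services) = 773.05 + (-623.31) = 149.74
Net primary income = 1373.09 - 323.28 = 1049.81
Net secondary income = 199.62 - 351.40 = -151.78
Current account = 149.74 + 1049.81 + (-151.78) = 1047.77
Financial account = -(1047.77) = -1047.77

-1047.77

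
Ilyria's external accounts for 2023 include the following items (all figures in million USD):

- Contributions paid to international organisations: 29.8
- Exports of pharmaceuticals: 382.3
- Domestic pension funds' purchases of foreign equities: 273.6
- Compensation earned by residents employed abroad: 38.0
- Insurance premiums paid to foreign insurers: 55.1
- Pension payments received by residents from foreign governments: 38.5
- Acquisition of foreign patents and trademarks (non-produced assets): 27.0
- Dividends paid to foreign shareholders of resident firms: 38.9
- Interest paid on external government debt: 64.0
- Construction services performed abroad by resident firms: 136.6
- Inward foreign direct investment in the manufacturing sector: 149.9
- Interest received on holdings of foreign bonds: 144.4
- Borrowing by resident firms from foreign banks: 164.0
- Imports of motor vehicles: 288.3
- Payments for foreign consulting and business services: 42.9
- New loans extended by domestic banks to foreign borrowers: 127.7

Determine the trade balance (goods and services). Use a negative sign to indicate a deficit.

132.6

Goods: -288.3 + 382.3 = 94.0
Services: -42.9 + 136.6 - 55.1 = 38.6
Trade balance = 94.0 + 38.6 = 132.6
(Excluded from the trade balance — secondary income: contributions paid to international organisations 29.8, pension payments received by residents from foreign governments 38.5; financial account: domestic pension funds' purchases of foreign equities 273.6, inward foreign direct investment in the manufacturing sector 149.9, borrowing by resident firms from foreign banks 164.0, new loans extended by domestic banks to foreign borrowers 127.7; primary income: compensation earned by residents employed abroad 38.0, dividends paid to foreign shareholders of resident firms 38.9, interest paid on external government debt 64.0, interest received on holdings of foreign bonds 144.4; capital account: acquisition of foreign patents and trademarks (non-produced assets) 27.0.)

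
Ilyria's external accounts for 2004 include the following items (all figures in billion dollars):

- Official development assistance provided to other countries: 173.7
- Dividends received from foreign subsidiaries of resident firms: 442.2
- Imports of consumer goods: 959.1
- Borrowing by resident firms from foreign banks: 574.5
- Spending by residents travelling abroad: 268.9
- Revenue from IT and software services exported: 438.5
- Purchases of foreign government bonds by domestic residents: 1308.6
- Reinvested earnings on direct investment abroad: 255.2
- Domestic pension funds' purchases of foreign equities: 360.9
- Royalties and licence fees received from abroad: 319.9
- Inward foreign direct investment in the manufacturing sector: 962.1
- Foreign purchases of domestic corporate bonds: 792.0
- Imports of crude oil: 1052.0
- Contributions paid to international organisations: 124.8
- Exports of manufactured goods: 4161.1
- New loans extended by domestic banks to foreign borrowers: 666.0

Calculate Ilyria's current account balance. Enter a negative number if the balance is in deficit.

Goods: -959.1 + 4161.1 - 1052.0 = 2150.0
Services: 438.5 - 268.9 + 319.9 = 489.5
Primary income: 255.2 + 442.2 = 697.4
Secondary income: -173.7 - 124.8 = -298.5
Current account = 2150.0 + 489.5 + 697.4 + (-298.5) = 3038.4
(Excluded from the current account — financial account: borrowing by resident firms from foreign banks 574.5, purchases of foreign government bonds by domestic residents 1308.6, domestic pension funds' purchases of foreign equities 360.9, inward foreign direct investment in the manufacturing sector 962.1, foreign purchases of domestic corporate bonds 792.0, new loans extended by domestic banks to foreign borrowers 666.0.)

3038.4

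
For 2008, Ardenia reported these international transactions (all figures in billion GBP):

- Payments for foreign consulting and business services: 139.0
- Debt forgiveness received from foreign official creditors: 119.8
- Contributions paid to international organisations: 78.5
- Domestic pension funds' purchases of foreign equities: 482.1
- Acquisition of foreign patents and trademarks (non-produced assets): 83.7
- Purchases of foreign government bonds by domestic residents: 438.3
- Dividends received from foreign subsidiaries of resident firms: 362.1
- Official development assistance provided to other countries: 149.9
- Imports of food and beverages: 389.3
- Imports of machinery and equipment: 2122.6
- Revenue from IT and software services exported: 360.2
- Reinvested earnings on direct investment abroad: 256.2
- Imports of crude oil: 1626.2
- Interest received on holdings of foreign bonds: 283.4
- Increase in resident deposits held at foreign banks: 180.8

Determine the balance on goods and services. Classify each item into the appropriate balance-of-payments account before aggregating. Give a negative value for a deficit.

-3916.9

Goods: -389.3 - 2122.6 - 1626.2 = -4138.1
Services: -139.0 + 360.2 = 221.2
Trade balance = -4138.1 + 221.2 = -3916.9
(Excluded from the trade balance — capital account: debt forgiveness received from foreign official creditors 119.8, acquisition of foreign patents and trademarks (non-produced assets) 83.7; secondary income: contributions paid to international organisations 78.5, official development assistance provided to other countries 149.9; financial account: domestic pension funds' purchases of foreign equities 482.1, purchases of foreign government bonds by domestic residents 438.3, increase in resident deposits held at foreign banks 180.8; primary income: dividends received from foreign subsidiaries of resident firms 362.1, reinvested earnings on direct investment abroad 256.2, interest received on holdings of foreign bonds 283.4.)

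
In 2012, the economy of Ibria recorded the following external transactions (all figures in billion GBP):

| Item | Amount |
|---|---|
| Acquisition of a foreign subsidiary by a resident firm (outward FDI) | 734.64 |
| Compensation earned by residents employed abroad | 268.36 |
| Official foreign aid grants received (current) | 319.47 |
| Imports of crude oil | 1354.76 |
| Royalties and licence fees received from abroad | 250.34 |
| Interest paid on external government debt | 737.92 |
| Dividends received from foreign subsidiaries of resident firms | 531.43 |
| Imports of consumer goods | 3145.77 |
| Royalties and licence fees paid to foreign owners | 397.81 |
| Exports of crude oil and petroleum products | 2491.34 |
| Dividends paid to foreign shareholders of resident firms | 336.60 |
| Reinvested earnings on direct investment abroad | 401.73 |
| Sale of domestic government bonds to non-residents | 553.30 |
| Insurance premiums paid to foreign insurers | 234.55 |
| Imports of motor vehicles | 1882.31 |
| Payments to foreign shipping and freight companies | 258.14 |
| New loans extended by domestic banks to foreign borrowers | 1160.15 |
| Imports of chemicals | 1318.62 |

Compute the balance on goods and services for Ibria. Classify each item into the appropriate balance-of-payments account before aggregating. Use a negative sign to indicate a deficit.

Goods: -1318.62 - 3145.77 - 1882.31 - 1354.76 + 2491.34 = -5210.12
Services: -258.14 - 397.81 + 250.34 - 234.55 = -640.16
Trade balance = -5210.12 + (-640.16) = -5850.28
(Excluded from the trade balance — financial account: acquisition of a foreign subsidiary by a resident firm (outward FDI) 734.64, sale of domestic government bonds to non-residents 553.30, new loans extended by domestic banks to foreign borrowers 1160.15; primary income: compensation earned by residents employed abroad 268.36, interest paid on external government debt 737.92, dividends received from foreign subsidiaries of resident firms 531.43, dividends paid to foreign shareholders of resident firms 336.60, reinvested earnings on direct investment abroad 401.73; secondary income: official foreign aid grants received (current) 319.47.)

-5850.28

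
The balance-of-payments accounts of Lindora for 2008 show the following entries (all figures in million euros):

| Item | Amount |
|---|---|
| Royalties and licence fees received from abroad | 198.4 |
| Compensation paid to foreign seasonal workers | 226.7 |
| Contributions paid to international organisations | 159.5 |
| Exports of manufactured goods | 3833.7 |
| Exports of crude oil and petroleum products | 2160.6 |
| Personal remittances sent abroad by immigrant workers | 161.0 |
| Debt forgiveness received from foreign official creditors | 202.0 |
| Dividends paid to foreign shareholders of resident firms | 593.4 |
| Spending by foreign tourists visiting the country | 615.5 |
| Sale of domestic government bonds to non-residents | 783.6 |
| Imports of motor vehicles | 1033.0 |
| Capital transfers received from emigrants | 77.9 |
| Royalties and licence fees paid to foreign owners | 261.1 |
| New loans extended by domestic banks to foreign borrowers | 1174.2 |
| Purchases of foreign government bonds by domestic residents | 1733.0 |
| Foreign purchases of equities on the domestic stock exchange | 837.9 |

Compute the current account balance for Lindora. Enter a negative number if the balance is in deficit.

Goods: -1033.0 + 2160.6 + 3833.7 = 4961.3
Services: -261.1 + 615.5 + 198.4 = 552.8
Primary income: -226.7 - 593.4 = -820.1
Secondary income: -159.5 - 161.0 = -320.5
Current account = 4961.3 + 552.8 + (-820.1) + (-320.5) = 4373.5
(Excluded from the current account — capital account: debt forgiveness received from foreign official creditors 202.0, capital transfers received from emigrants 77.9; financial account: sale of domestic government bonds to non-residents 783.6, new loans extended by domestic banks to foreign borrowers 1174.2, purchases of foreign government bonds by domestic residents 1733.0, foreign purchases of equities on the domestic stock exchange 837.9.)

4373.5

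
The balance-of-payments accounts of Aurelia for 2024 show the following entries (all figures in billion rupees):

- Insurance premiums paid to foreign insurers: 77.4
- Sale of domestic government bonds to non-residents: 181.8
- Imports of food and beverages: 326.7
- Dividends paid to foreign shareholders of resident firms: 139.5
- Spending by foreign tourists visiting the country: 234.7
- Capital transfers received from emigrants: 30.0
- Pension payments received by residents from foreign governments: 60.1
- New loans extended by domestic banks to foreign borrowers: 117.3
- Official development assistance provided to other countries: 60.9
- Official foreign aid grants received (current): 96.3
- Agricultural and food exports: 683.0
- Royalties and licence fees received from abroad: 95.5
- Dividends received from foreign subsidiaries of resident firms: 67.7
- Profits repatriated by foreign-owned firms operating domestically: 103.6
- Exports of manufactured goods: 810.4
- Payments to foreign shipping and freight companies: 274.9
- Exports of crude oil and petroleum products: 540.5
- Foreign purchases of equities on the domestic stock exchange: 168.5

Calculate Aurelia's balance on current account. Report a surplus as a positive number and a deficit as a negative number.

Goods: 683.0 - 326.7 + 810.4 + 540.5 = 1707.2
Services: -274.9 + 95.5 - 77.4 + 234.7 = -22.1
Primary income: 67.7 - 103.6 - 139.5 = -175.4
Secondary income: 60.1 + 96.3 - 60.9 = 95.5
Current account = 1707.2 + (-22.1) + (-175.4) + 95.5 = 1605.2
(Excluded from the current account — financial account: sale of domestic government bonds to non-residents 181.8, new loans extended by domestic banks to foreign borrowers 117.3, foreign purchases of equities on the domestic stock exchange 168.5; capital account: capital transfers received from emigrants 30.0.)

1605.2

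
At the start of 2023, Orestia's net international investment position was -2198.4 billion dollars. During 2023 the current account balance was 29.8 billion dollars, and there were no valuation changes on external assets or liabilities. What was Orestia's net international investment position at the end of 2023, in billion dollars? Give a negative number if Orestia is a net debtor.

-2168.6

With no valuation effects, change in NIIP = current account = 29.8
End-of-year NIIP = -2198.4 + 29.8 = -2168.6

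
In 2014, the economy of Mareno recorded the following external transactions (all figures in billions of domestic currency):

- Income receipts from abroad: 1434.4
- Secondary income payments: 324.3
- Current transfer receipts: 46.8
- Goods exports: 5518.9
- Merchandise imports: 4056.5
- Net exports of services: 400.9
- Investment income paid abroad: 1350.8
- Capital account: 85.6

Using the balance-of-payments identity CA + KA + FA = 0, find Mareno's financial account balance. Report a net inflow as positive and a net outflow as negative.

-1755.0

Goods balance = 5518.9 - 4056.5 = 1462.4
Services balance = 400.9
Trade balance (goods + services) = 1462.4 + 400.9 = 1863.3
Net primary income = 1434.4 - 1350.8 = 83.6
Net secondary income = 46.8 - 324.3 = -277.5
Current account = 1863.3 + 83.6 + (-277.5) = 1669.4
Financial account = -(1669.4 + 85.6) = -1755.0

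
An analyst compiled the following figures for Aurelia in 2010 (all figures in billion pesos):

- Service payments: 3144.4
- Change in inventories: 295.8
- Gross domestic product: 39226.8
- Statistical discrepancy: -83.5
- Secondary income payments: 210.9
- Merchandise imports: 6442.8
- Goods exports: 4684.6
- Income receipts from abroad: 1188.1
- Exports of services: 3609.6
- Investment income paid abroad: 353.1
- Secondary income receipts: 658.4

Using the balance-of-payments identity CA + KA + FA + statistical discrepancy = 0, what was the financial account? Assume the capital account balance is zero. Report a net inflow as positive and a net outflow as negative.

Goods balance = 4684.6 - 6442.8 = -1758.2
Services balance = 3609.6 - 3144.4 = 465.2
Trade balance (goods + services) = -1758.2 + 465.2 = -1293.0
Net primary income = 1188.1 - 353.1 = 835.0
Net secondary income = 658.4 - 210.9 = 447.5
Current account = -1293.0 + 835.0 + 447.5 = -10.5
Financial account = -(-10.5 + (-83.5)) = 94.0

94.0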